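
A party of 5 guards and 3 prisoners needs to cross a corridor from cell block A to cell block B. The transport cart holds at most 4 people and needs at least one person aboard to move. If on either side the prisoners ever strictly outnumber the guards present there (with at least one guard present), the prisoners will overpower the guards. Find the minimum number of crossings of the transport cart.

Counting alone: each trip to cell block B takes at most 4 across and each return brings at least 1 back, so after t trips out (and t−1 returns) at most 4t − (t−1) of the 8 are across; that first reaches 8 at t = 3, so at least 5 crossings are needed.
The plan below uses exactly 5 crossings, so it is optimal:
1. 2 prisoners → cell block B.  (cell block A: 5G 1P; cell block B: 0G 2P)
2. 1 prisoner ← cell block A.  (cell block A: 5G 2P; cell block B: 0G 1P)
3. 3 guards and 1 prisoner → cell block B.  (cell block A: 2G 1P; cell block B: 3G 2P)
4. 1 prisoner ← cell block A.  (cell block A: 2G 2P; cell block B: 3G 1P)
5. 2 guards and 2 prisoners → cell block B.  (cell block A: 0G 0P; cell block B: 5G 3P)

5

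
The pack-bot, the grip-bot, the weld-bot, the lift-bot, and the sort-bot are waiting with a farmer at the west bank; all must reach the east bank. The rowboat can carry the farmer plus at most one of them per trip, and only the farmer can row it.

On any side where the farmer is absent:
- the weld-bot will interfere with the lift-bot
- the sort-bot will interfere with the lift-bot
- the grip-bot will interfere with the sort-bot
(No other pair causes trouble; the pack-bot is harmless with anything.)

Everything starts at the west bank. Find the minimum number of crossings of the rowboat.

Whatever the first load, the items left behind include a forbidden pair without the farmer. No opening move is safe, so no plan exists.

impossible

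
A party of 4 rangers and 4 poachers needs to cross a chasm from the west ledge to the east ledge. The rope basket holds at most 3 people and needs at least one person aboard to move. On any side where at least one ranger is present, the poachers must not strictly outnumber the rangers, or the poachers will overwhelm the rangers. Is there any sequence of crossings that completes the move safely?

1. 2 poachers → the east ledge.  (the west ledge: 4R 2P; the east ledge: 0R 2P)
2. 1 poacher ← the west ledge.  (the west ledge: 4R 3P; the east ledge: 0R 1P)
3. 3 poachers → the east ledge.  (the west ledge: 4R 0P; the east ledge: 0R 4P)
4. 1 poacher ← the west ledge.  (the west ledge: 4R 1P; the east ledge: 0R 3P)
5. 3 rangers → the east ledge.  (the west ledge: 1R 1P; the east ledge: 3R 3P)
6. 1 ranger and 1 poacher ← the west ledge.  (the west ledge: 2R 2P; the east ledge: 2R 2P)
7. 2 rangers → the east ledge.  (the west ledge: 0R 2P; the east ledge: 4R 2P)
8. 1 poacher ← the west ledge.  (the west ledge: 0R 3P; the east ledge: 4R 1P)
9. 3 poachers → the east ledge.  (the west ledge: 0R 0P; the east ledge: 4R 4P)

Yes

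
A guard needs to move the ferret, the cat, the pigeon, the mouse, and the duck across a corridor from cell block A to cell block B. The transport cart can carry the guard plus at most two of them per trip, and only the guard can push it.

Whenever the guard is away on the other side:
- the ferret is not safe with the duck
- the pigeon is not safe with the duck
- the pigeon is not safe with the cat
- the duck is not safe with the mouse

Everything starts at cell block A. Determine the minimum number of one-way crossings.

Counting alone: the guard can take at most 2 across per trip to cell block B, so moving all 5 needs at least 3 loaded trips out, with a return between consecutive ones — at least 5 crossings.
The plan below uses exactly 5 crossings, so it is optimal:
1. Guard goes to cell block B with the cat and the duck.  [cell block A: the ferret, the mouse, the pigeon | cell block B: the cat, the duck]
2. Guard goes back to cell block A alone.  [cell block A: the ferret, the mouse, the pigeon | cell block B: the cat, the duck]
3. Guard goes to cell block B with the ferret and the mouse.  [cell block A: the pigeon | cell block B: the cat, the duck, the ferret, the mouse]
4. Guard goes back to cell block A with the duck.  [cell block A: the duck, the pigeon | cell block B: the cat, the ferret, the mouse]
5. Guard goes to cell block B with the duck and the pigeon.  [cell block A: — | cell block B: the cat, the duck, the ferret, the mouse, the pigeon]

5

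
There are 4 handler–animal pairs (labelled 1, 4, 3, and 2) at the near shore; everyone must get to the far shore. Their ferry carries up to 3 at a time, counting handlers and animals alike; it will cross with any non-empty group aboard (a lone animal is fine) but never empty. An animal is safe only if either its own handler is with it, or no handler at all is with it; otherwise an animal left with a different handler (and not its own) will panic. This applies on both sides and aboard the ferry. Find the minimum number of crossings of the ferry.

Counting alone: each trip to the far shore takes at most 3 across and each return brings at least 1 back, so after t trips out (and t−1 returns) at most 3t − (t−1) of the 8 are across; that first reaches 8 at t = 4, so at least 7 crossings are needed.
The safety rule pushes this higher. Following every safe sequence of crossings, the most of the 8 that can be at the far shore as the ferry arrives there on crossing 7 is 7 — never all 8.
So no plan with fewer than 9 crossings exists, and this one achieves 9:
1. animal 1 and handler 1 cross → the far shore.
2. handler 1 crosses ← the near shore.
3. animal 4, handler 1, and handler 4 cross → the far shore.
4. animal 1 and handler 1 cross ← the near shore.
5. handler 1, handler 2, and handler 3 cross → the far shore.
6. animal 4 crosses ← the near shore.
7. animal 1 and animal 4 cross → the far shore.
8. animal 1 crosses ← the near shore.
9. animal 1, animal 2, and animal 3 cross → the far shore.

9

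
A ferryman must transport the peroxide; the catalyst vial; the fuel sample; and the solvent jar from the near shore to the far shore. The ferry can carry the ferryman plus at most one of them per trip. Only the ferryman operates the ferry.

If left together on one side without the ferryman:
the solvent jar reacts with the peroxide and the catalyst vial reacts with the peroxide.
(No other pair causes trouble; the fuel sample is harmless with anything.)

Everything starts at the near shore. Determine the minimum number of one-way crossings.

9

Counting alone: the ferryman can take at most 1 across per trip to the far shore, so moving all 4 needs at least 4 loaded trips out, with a return between consecutive ones — at least 7 crossings.
The safety rule pushes this higher. Following every safe sequence of crossings, the most of the 4 that can be at the far shore as the ferry arrives there on crossing 7 is 3 — never all 4.
So no plan with fewer than 9 crossings exists, and this one achieves 9:
1. Ferryman goes to the far shore with the peroxide.  [the near shore: the catalyst vial, the fuel sample, the solvent jar | the far shore: the peroxide]
2. Ferryman goes back to the near shore alone.  [the near shore: the catalyst vial, the fuel sample, the solvent jar | the far shore: the peroxide]
3. Ferryman goes to the far shore with the catalyst vial.  [the near shore: the fuel sample, the solvent jar | the far shore: the catalyst vial, the peroxide]
4. Ferryman goes back to the near shore with the peroxide.  [the near shore: the fuel sample, the peroxide, the solvent jar | the far shore: the catalyst vial]
5. Ferryman goes to the far shore with the solvent jar.  [the near shore: the fuel sample, the peroxide | the far shore: the catalyst vial, the solvent jar]
6. Ferryman goes back to the near shore alone.  [the near shore: the fuel sample, the peroxide | the far shore: the catalyst vial, the solvent jar]
7. Ferryman goes to the far shore with the fuel sample.  [the near shore: the peroxide | the far shore: the catalyst vial, the fuel sample, the solvent jar]
8. Ferryman goes back to the near shore alone.  [the near shore: the peroxide | the far shore: the catalyst vial, the fuel sample, the solvent jar]
9. Ferryman goes to the far shore with the peroxide.  [the near shore: — | the far shore: the catalyst vial, the fuel sample, the peroxide, the solvent jar]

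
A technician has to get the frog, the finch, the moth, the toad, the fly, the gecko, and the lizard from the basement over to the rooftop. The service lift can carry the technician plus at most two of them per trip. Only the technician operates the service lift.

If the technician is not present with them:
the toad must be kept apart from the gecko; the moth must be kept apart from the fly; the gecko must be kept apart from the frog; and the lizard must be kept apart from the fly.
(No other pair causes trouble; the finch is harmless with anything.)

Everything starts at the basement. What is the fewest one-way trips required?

Counting alone: the technician can take at most 2 across per trip to the rooftop, so moving all 7 needs at least 4 loaded trips out, with a return between consecutive ones — at least 7 crossings.
The safety rule pushes this higher. Following every safe sequence of crossings, the most of the 7 that can be at the rooftop as the service lift arrives there on crossing 7 is 6 — never all 7.
So no plan with fewer than 9 crossings exists, and this one achieves 9:
1. Technician goes to the rooftop with the fly and the gecko.
2. Technician goes back to the basement alone.
3. Technician goes to the rooftop with the frog.
4. Technician goes back to the basement with the gecko.
5. Technician goes to the rooftop with the finch and the toad.
6. Technician goes back to the basement alone.
7. Technician goes to the rooftop with the lizard and the moth.
8. Technician goes back to the basement with the fly.
9. Technician goes to the rooftop with the fly and the gecko.

9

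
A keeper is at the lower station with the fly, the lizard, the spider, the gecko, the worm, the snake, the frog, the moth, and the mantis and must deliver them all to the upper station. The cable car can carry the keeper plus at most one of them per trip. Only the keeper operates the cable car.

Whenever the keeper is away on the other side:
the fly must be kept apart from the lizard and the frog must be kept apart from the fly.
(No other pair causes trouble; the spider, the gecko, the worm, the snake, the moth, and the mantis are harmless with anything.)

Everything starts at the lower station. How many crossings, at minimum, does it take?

Counting alone: the keeper can take at most 1 across per trip to the upper station, so moving all 9 needs at least 9 loaded trips out, with a return between consecutive ones — at least 17 crossings.
The safety rule pushes this higher. Following every safe sequence of crossings, the most of the 9 that can be at the upper station as the cable car arrives there on crossing 17 is 8 — never all 9.
So no plan with fewer than 19 crossings exists, and this one achieves 19:
1. Keeper goes to the upper station with the fly.
2. Keeper goes back to the lower station alone.
3. Keeper goes to the upper station with the lizard.
4. Keeper goes back to the lower station with the fly.
5. Keeper goes to the upper station with the frog.
6. Keeper goes back to the lower station alone.
7. Keeper goes to the upper station with the spider.
8. Keeper goes back to the lower station alone.
9. Keeper goes to the upper station with the gecko.
10. Keeper goes back to the lower station alone.
11. Keeper goes to the upper station with the worm.
12. Keeper goes back to the lower station alone.
13. Keeper goes to the upper station with the snake.
14. Keeper goes back to the lower station alone.
15. Keeper goes to the upper station with the moth.
16. Keeper goes back to the lower station alone.
17. Keeper goes to the upper station with the mantis.
18. Keeper goes back to the lower station alone.
19. Keeper goes to the upper station with the fly.

19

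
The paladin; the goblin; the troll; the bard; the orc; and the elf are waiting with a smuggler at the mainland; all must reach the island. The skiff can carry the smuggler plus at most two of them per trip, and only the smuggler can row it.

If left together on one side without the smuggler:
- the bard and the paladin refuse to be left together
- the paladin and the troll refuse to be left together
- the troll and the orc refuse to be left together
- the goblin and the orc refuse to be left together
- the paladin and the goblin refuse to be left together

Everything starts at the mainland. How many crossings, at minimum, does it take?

Counting alone: the smuggler can take at most 2 across per trip to the island, so moving all 6 needs at least 3 loaded trips out, with a return between consecutive ones — at least 5 crossings.
The safety rule pushes this higher. Following every safe sequence of crossings, the most of the 6 that can be at the island as the skiff arrives there on crossing 5 is 5 — never all 6.
So no plan with fewer than 7 crossings exists, and this one achieves 7:
1. Smuggler goes to the island with the orc and the paladin.  [the mainland: the bard, the elf, the goblin, the troll | the island: the orc, the paladin]
2. Smuggler goes back to the mainland alone.  [the mainland: the bard, the elf, the goblin, the troll | the island: the orc, the paladin]
3. Smuggler goes to the island with the goblin and the troll.  [the mainland: the bard, the elf | the island: the goblin, the orc, the paladin, the troll]
4. Smuggler goes back to the mainland with the orc and the paladin.  [the mainland: the bard, the elf, the orc, the paladin | the island: the goblin, the troll]
5. Smuggler goes to the island with the bard and the elf.  [the mainland: the orc, the paladin | the island: the bard, the elf, the goblin, the troll]
6. Smuggler goes back to the mainland alone.  [the mainland: the orc, the paladin | the island: the bard, the elf, the goblin, the troll]
7. Smuggler goes to the island with the orc and the paladin.  [the mainland: — | the island: the bard, the elf, the goblin, the orc, the paladin, the troll]

7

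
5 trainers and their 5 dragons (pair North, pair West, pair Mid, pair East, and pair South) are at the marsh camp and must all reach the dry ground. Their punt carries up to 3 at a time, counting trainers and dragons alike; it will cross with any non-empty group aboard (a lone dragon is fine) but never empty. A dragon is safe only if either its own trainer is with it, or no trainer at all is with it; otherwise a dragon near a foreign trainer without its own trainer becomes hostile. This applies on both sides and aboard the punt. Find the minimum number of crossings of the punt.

Counting alone: each trip to the dry ground takes at most 3 across and each return brings at least 1 back, so after t trips out (and t−1 returns) at most 3t − (t−1) of the 10 are across; that first reaches 10 at t = 5, so at least 9 crossings are needed.
The safety rule pushes this higher. Following every safe sequence of crossings, the most of the 10 that can be at the dry ground as the punt arrives there on crossing 9 is 9 — never all 10.
So no plan with fewer than 11 crossings exists, and this one achieves 11:
1. dragon North and trainer North cross → the dry ground.
2. trainer North crosses ← the marsh camp.
3. dragon East, dragon Mid, and dragon West cross → the dry ground.
4. dragon North crosses ← the marsh camp.
5. trainer East, trainer Mid, and trainer West cross → the dry ground.
6. dragon West and trainer West cross ← the marsh camp.
7. trainer North, trainer South, and trainer West cross → the dry ground.
8. dragon Mid crosses ← the marsh camp.
9. dragon North and dragon West cross → the dry ground.
10. dragon North crosses ← the marsh camp.
11. dragon Mid, dragon North, and dragon South cross → the dry ground.

11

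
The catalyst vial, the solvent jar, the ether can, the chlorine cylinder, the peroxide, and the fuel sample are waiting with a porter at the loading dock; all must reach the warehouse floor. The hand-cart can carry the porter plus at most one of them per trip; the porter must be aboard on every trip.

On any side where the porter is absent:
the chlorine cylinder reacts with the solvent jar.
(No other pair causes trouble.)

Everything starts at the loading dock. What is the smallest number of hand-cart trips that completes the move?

11

Counting alone: the porter can take at most 1 across per trip to the warehouse floor, so moving all 6 needs at least 6 loaded trips out, with a return between consecutive ones — at least 11 crossings.
The plan below uses exactly 11 crossings, so it is optimal:
1. Porter goes to the warehouse floor with the solvent jar.
2. Porter goes back to the loading dock alone.
3. Porter goes to the warehouse floor with the catalyst vial.
4. Porter goes back to the loading dock alone.
5. Porter goes to the warehouse floor with the ether can.
6. Porter goes back to the loading dock alone.
7. Porter goes to the warehouse floor with the peroxide.
8. Porter goes back to the loading dock alone.
9. Porter goes to the warehouse floor with the fuel sample.
10. Porter goes back to the loading dock alone.
11. Porter goes to the warehouse floor with the chlorine cylinder.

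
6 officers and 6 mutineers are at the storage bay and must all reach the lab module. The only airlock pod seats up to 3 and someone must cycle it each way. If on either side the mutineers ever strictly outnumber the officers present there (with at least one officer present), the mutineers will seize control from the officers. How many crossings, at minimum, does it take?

impossible

Following every safe sequence of crossings from the start, the most of the 12 that can be at the lab module as the airlock pod arrives there on crossings 1, 3, 5 is 3, 5, 6 respectively; the best ever achieved is 6 of 12.
From crossing 7 on, no configuration arises that was not already reachable earlier: only 17 distinct safe configurations (who is on which side, and where the airlock pod is) can ever be reached, none of them has everyone across, and every continuation just revisits them. They are: 0 officers + 0 mutineers across (airlock pod back at the start); 0 officers + 1 mutineer across (airlock pod there); 0 officers + 1 mutineer across (airlock pod back at the start); 0 officers + 2 mutineers across (airlock pod there); 0 officers + 2 mutineers across (airlock pod back at the start); 0 officers + 3 mutineers across (airlock pod there); 0 officers + 3 mutineers across (airlock pod back at the start); 0 officers + 4 mutineers across (airlock pod there); 0 officers + 4 mutineers across (airlock pod back at the start); 0 officers + 5 mutineers across (airlock pod there); 0 officers + 5 mutineers across (airlock pod back at the start); 0 officers + 6 mutineers across (airlock pod there); 1 officer + 1 mutineer across (airlock pod there); 1 officer + 1 mutineer across (airlock pod back at the start); 2 officers + 2 mutineers across (airlock pod there); 2 officers + 2 mutineers across (airlock pod back at the start); 3 officers + 3 mutineers across (airlock pod there). So no valid plan exists.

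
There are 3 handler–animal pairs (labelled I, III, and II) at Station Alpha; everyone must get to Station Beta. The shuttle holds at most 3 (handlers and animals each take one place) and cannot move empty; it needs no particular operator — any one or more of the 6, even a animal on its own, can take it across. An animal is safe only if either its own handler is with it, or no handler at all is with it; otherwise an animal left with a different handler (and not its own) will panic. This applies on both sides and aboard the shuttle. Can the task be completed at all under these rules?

Yes

1. animal I and handler I cross → Station Beta.
2. handler I crosses ← Station Alpha.
3. handler I, handler II, and handler III cross → Station Beta.
4. animal I crosses ← Station Alpha.
5. animal I, animal II, and animal III cross → Station Beta.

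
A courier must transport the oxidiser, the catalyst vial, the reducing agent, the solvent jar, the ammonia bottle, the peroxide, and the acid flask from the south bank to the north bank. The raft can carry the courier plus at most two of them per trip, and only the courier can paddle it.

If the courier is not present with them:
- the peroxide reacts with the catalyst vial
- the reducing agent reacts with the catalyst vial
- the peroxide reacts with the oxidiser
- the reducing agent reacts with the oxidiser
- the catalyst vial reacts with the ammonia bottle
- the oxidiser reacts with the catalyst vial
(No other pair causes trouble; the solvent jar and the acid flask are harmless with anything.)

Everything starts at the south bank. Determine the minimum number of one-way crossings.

11

Counting alone: the courier can take at most 2 across per trip to the north bank, so moving all 7 needs at least 4 loaded trips out, with a return between consecutive ones — at least 7 crossings.
The safety rule pushes this higher. Following every safe sequence of crossings, the most of the 7 that can be at the north bank as the raft arrives there on crossings 7, 9 is 5, 6 respectively — never all 7.
So no plan with fewer than 11 crossings exists, and this one achieves 11:
1. Courier goes to the north bank with the catalyst vial and the oxidiser.  [the south bank: the acid flask, the ammonia bottle, the peroxide, the reducing agent, the solvent jar | the north bank: the catalyst vial, the oxidiser]
2. Courier goes back to the south bank with the oxidiser.  [the south bank: the acid flask, the ammonia bottle, the oxidiser, the peroxide, the reducing agent, the solvent jar | the north bank: the catalyst vial]
3. Courier goes to the north bank with the oxidiser and the solvent jar.  [the south bank: the acid flask, the ammonia bottle, the peroxide, the reducing agent | the north bank: the catalyst vial, the oxidiser, the solvent jar]
4. Courier goes back to the south bank with the oxidiser.  [the south bank: the acid flask, the ammonia bottle, the oxidiser, the peroxide, the reducing agent | the north bank: the catalyst vial, the solvent jar]
5. Courier goes to the north bank with the ammonia bottle and the oxidiser.  [the south bank: the acid flask, the peroxide, the reducing agent | the north bank: the ammonia bottle, the catalyst vial, the oxidiser, the solvent jar]
6. Courier goes back to the south bank with the catalyst vial.  [the south bank: the acid flask, the catalyst vial, the peroxide, the reducing agent | the north bank: the ammonia bottle, the oxidiser, the solvent jar]
7. Courier goes to the north bank with the acid flask and the catalyst vial.  [the south bank: the peroxide, the reducing agent | the north bank: the acid flask, the ammonia bottle, the catalyst vial, the oxidiser, the solvent jar]
8. Courier goes back to the south bank with the catalyst vial.  [the south bank: the catalyst vial, the peroxide, the reducing agent | the north bank: the acid flask, the ammonia bottle, the oxidiser, the solvent jar]
9. Courier goes to the north bank with the peroxide and the reducing agent.  [the south bank: the catalyst vial | the north bank: the acid flask, the ammonia bottle, the oxidiser, the peroxide, the reducing agent, the solvent jar]
10. Courier goes back to the south bank with the oxidiser.  [the south bank: the catalyst vial, the oxidiser | the north bank: the acid flask, the ammonia bottle, the peroxide, the reducing agent, the solvent jar]
11. Courier goes to the north bank with the catalyst vial and the oxidiser.  [the south bank: — | the north bank: the acid flask, the ammonia bottle, the catalyst vial, the oxidiser, the peroxide, the reducing agent, the solvent jar]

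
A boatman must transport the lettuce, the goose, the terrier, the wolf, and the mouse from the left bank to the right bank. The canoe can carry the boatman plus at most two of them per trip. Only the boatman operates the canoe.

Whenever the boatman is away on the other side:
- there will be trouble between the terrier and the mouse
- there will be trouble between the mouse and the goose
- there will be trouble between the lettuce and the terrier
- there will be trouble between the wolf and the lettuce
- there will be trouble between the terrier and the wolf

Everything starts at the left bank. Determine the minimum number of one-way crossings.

Whatever the first load, the items left behind include a forbidden pair without the boatman. No opening move is safe, so no plan exists.

impossible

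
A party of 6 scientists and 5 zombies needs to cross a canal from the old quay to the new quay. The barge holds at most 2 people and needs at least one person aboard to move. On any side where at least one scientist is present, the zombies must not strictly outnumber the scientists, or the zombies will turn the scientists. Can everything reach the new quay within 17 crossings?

No

Counting alone: each trip to the new quay takes at most 2 across and each return brings at least 1 back, so after t trips out (and t−1 returns) at most 2t − (t−1) of the 11 are across; that first reaches 11 at t = 10, so at least 19 crossings are needed.
Since 17 < 19, 17 crossings cannot be enough. (The shortest complete plan in fact takes 19:)
1. 2 zombies → the new quay.  (the old quay: 6S 3Z; the new quay: 0S 2Z)
2. 1 zombie ← the old quay.  (the old quay: 6S 4Z; the new quay: 0S 1Z)
3. 2 zombies → the new quay.  (the old quay: 6S 2Z; the new quay: 0S 3Z)
4. 1 zombie ← the old quay.  (the old quay: 6S 3Z; the new quay: 0S 2Z)
5. 2 scientists → the new quay.  (the old quay: 4S 3Z; the new quay: 2S 2Z)
6. 1 zombie ← the old quay.  (the old quay: 4S 4Z; the new quay: 2S 1Z)
7. 1 scientist and 1 zombie → the new quay.  (the old quay: 3S 3Z; the new quay: 3S 2Z)
8. 1 scientist ← the old quay.  (the old quay: 4S 3Z; the new quay: 2S 2Z)
9. 1 scientist and 1 zombie → the new quay.  (the old quay: 3S 2Z; the new quay: 3S 3Z)
10. 1 zombie ← the old quay.  (the old quay: 3S 3Z; the new quay: 3S 2Z)
11. 1 scientist and 1 zombie → the new quay.  (the old quay: 2S 2Z; the new quay: 4S 3Z)
12. 1 scientist ← the old quay.  (the old quay: 3S 2Z; the new quay: 3S 3Z)
13. 1 scientist and 1 zombie → the new quay.  (the old quay: 2S 1Z; the new quay: 4S 4Z)
14. 1 zombie ← the old quay.  (the old quay: 2S 2Z; the new quay: 4S 3Z)
15. 1 scientist and 1 zombie → the new quay.  (the old quay: 1S 1Z; the new quay: 5S 4Z)
16. 1 scientist ← the old quay.  (the old quay: 2S 1Z; the new quay: 4S 4Z)
17. 1 scientist and 1 zombie → the new quay.  (the old quay: 1S 0Z; the new quay: 5S 5Z)
18. 1 zombie ← the old quay.  (the old quay: 1S 1Z; the new quay: 5S 4Z)
19. 1 scientist and 1 zombie → the new quay.  (the old quay: 0S 0Z; the new quay: 6S 5Z)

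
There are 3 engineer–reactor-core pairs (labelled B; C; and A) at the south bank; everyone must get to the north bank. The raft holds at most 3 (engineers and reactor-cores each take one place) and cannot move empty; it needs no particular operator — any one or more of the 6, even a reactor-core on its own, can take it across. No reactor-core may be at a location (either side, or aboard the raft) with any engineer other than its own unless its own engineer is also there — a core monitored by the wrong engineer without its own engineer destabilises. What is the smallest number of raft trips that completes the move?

Counting alone: each trip to the north bank takes at most 3 across and each return brings at least 1 back, so after t trips out (and t−1 returns) at most 3t − (t−1) of the 6 are across; that first reaches 6 at t = 3, so at least 5 crossings are needed.
The plan below uses exactly 5 crossings, so it is optimal:
1. engineer B and reactor-core B cross → the north bank.
2. engineer B crosses ← the south bank.
3. engineer A, engineer B, and engineer C cross → the north bank.
4. reactor-core B crosses ← the south bank.
5. reactor-core A, reactor-core B, and reactor-core C cross → the north bank.

5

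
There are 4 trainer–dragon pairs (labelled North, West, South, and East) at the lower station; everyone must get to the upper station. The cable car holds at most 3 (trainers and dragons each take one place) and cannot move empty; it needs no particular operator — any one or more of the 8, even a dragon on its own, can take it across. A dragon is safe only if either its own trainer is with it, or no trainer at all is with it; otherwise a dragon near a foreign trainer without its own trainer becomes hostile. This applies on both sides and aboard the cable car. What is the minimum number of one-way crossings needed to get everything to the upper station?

Counting alone: each trip to the upper station takes at most 3 across and each return brings at least 1 back, so after t trips out (and t−1 returns) at most 3t − (t−1) of the 8 are across; that first reaches 8 at t = 4, so at least 7 crossings are needed.
The safety rule pushes this higher. Following every safe sequence of crossings, the most of the 8 that can be at the upper station as the cable car arrives there on crossing 7 is 7 — never all 8.
So no plan with fewer than 9 crossings exists, and this one achieves 9:
1. dragon North and trainer North cross → the upper station.
2. trainer North crosses ← the lower station.
3. dragon West, trainer North, and trainer West cross → the upper station.
4. dragon North and trainer North cross ← the lower station.
5. trainer East, trainer North, and trainer South cross → the upper station.
6. dragon West crosses ← the lower station.
7. dragon North and dragon West cross → the upper station.
8. dragon North crosses ← the lower station.
9. dragon East, dragon North, and dragon South cross → the upper station.

9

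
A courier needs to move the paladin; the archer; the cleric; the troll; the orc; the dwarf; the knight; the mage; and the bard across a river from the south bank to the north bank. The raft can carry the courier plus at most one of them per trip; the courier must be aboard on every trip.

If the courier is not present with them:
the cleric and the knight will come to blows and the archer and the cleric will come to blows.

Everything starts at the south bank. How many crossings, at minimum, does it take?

Counting alone: the courier can take at most 1 across per trip to the north bank, so moving all 9 needs at least 9 loaded trips out, with a return between consecutive ones — at least 17 crossings.
The safety rule pushes this higher. Following every safe sequence of crossings, the most of the 9 that can be at the north bank as the raft arrives there on crossing 17 is 8 — never all 9.
So no plan with fewer than 19 crossings exists, and this one achieves 19:
1. Courier goes to the north bank with the cleric.  [the south bank: the archer, the bard, the dwarf, the knight, the mage, the orc, the paladin, the troll | the north bank: the cleric]
2. Courier goes back to the south bank alone.  [the south bank: the archer, the bard, the dwarf, the knight, the mage, the orc, the paladin, the troll | the north bank: the cleric]
3. Courier goes to the north bank with the paladin.  [the south bank: the archer, the bard, the dwarf, the knight, the mage, the orc, the troll | the north bank: the cleric, the paladin]
4. Courier goes back to the south bank alone.  [the south bank: the archer, the bard, the dwarf, the knight, the mage, the orc, the troll | the north bank: the cleric, the paladin]
5. Courier goes to the north bank with the archer.  [the south bank: the bard, the dwarf, the knight, the mage, the orc, the troll | the north bank: the archer, the cleric, the paladin]
6. Courier goes back to the south bank with the cleric.  [the south bank: the bard, the cleric, the dwarf, the knight, the mage, the orc, the troll | the north bank: the archer, the paladin]
7. Courier goes to the north bank with the knight.  [the south bank: the bard, the cleric, the dwarf, the mage, the orc, the troll | the north bank: the archer, the knight, the paladin]
8. Courier goes back to the south bank alone.  [the south bank: the bard, the cleric, the dwarf, the mage, the orc, the troll | the north bank: the archer, the knight, the paladin]
9. Courier goes to the north bank with the troll.  [the south bank: the bard, the cleric, the dwarf, the mage, the orc | the north bank: the archer, the knight, the paladin, the troll]
10. Courier goes back to the south bank alone.  [the south bank: the bard, the cleric, the dwarf, the mage, the orc | the north bank: the archer, the knight, the paladin, the troll]
11. Courier goes to the north bank with the orc.  [the south bank: the bard, the cleric, the dwarf, the mage | the north bank: the archer, the knight, the orc, the paladin, the troll]
12. Courier goes back to the south bank alone.  [the south bank: the bard, the cleric, the dwarf, the mage | the north bank: the archer, the knight, the orc, the paladin, the troll]
13. Courier goes to the north bank with the dwarf.  [the south bank: the bard, the cleric, the mage | the north bank: the archer, the dwarf, the knight, the orc, the paladin, the troll]
14. Courier goes back to the south bank alone.  [the south bank: the bard, the cleric, the mage | the north bank: the archer, the dwarf, the knight, the orc, the paladin, the troll]
15. Courier goes to the north bank with the mage.  [the south bank: the bard, the cleric | the north bank: the archer, the dwarf, the knight, the mage, the orc, the paladin, the troll]
16. Courier goes back to the south bank alone.  [the south bank: the bard, the cleric | the north bank: the archer, the dwarf, the knight, the mage, the orc, the paladin, the troll]
17. Courier goes to the north bank with the bard.  [the south bank: the cleric | the north bank: the archer, the bard, the dwarf, the knight, the mage, the orc, the paladin, the troll]
18. Courier goes back to the south bank alone.  [the south bank: the cleric | the north bank: the archer, the bard, the dwarf, the knight, the mage, the orc, the paladin, the troll]
19. Courier goes to the north bank with the cleric.  [the south bank: — | the north bank: the archer, the bard, the cleric, the dwarf, the knight, the mage, the orc, the paladin, the troll]

19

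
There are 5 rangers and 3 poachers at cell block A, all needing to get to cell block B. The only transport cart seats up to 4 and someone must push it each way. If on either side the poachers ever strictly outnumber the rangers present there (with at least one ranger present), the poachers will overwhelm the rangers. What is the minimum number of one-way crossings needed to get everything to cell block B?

Counting alone: each trip to cell block B takes at most 4 across and each return brings at least 1 back, so after t trips out (and t−1 returns) at most 4t − (t−1) of the 8 are across; that first reaches 8 at t = 3, so at least 5 crossings are needed.
The plan below uses exactly 5 crossings, so it is optimal:
1. 2 poachers → cell block B.  (cell block A: 5R 1P; cell block B: 0R 2P)
2. 1 poacher ← cell block A.  (cell block A: 5R 2P; cell block B: 0R 1P)
3. 3 rangers and 1 poacher → cell block B.  (cell block A: 2R 1P; cell block B: 3R 2P)
4. 1 poacher ← cell block A.  (cell block A: 2R 2P; cell block B: 3R 1P)
5. 2 rangers and 2 poachers → cell block B.  (cell block A: 0R 0P; cell block B: 5R 3P)

5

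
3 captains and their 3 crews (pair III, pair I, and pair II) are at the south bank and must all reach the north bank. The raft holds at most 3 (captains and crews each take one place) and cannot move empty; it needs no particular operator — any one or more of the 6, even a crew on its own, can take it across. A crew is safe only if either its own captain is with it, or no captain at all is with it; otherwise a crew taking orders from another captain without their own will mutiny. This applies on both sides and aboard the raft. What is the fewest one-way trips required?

5

Counting alone: each trip to the north bank takes at most 3 across and each return brings at least 1 back, so after t trips out (and t−1 returns) at most 3t − (t−1) of the 6 are across; that first reaches 6 at t = 3, so at least 5 crossings are needed.
The plan below uses exactly 5 crossings, so it is optimal:
1. captain III and crew III cross → the north bank.
2. captain III crosses ← the south bank.
3. captain I, captain II, and captain III cross → the north bank.
4. crew III crosses ← the south bank.
5. crew I, crew II, and crew III cross → the north bank.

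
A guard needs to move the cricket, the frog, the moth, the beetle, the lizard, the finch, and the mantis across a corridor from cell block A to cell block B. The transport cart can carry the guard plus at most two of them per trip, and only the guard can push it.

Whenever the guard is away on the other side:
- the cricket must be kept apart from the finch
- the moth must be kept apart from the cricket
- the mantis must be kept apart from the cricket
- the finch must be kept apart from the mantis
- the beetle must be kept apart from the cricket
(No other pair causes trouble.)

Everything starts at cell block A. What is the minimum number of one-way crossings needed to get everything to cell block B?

Counting alone: the guard can take at most 2 across per trip to cell block B, so moving all 7 needs at least 4 loaded trips out, with a return between consecutive ones — at least 7 crossings.
The safety rule pushes this higher. Following every safe sequence of crossings, the most of the 7 that can be at cell block B as the transport cart arrives there on crossings 7, 9 is 5, 6 respectively — never all 7.
So no plan with fewer than 11 crossings exists, and this one achieves 11:
1. Guard goes to cell block B with the cricket and the finch.  [cell block A: the beetle, the frog, the lizard, the mantis, the moth | cell block B: the cricket, the finch]
2. Guard goes back to cell block A with the cricket.  [cell block A: the beetle, the cricket, the frog, the lizard, the mantis, the moth | cell block B: the finch]
3. Guard goes to cell block B with the cricket and the frog.  [cell block A: the beetle, the lizard, the mantis, the moth | cell block B: the cricket, the finch, the frog]
4. Guard goes back to cell block A with the cricket.  [cell block A: the beetle, the cricket, the lizard, the mantis, the moth | cell block B: the finch, the frog]
5. Guard goes to cell block B with the cricket and the moth.  [cell block A: the beetle, the lizard, the mantis | cell block B: the cricket, the finch, the frog, the moth]
6. Guard goes back to cell block A with the cricket.  [cell block A: the beetle, the cricket, the lizard, the mantis | cell block B: the finch, the frog, the moth]
7. Guard goes to cell block B with the beetle and the cricket.  [cell block A: the lizard, the mantis | cell block B: the beetle, the cricket, the finch, the frog, the moth]
8. Guard goes back to cell block A with the cricket.  [cell block A: the cricket, the lizard, the mantis | cell block B: the beetle, the finch, the frog, the moth]
9. Guard goes to cell block B with the cricket and the lizard.  [cell block A: the mantis | cell block B: the beetle, the cricket, the finch, the frog, the lizard, the moth]
10. Guard goes back to cell block A with the cricket.  [cell block A: the cricket, the mantis | cell block B: the beetle, the finch, the frog, the lizard, the moth]
11. Guard goes to cell block B with the cricket and the mantis.  [cell block A: — | cell block B: the beetle, the cricket, the finch, the frog, the lizard, the mantis, the moth]

11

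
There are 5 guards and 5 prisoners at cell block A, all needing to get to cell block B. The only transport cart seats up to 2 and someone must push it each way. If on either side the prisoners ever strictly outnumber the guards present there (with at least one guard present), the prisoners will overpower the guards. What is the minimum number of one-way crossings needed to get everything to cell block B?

impossible

Following every safe sequence of crossings from the start, the most of the 10 that can be at cell block B as the transport cart arrives there on crossings 1, 3, 5, 7 is 2, 3, 4, 5 respectively; the best ever achieved is 5 of 10.
From crossing 9 on, no configuration arises that was not already reachable earlier: only 13 distinct safe configurations (who is on which side, and where the transport cart is) can ever be reached, none of them has everyone across, and every continuation just revisits them. They are: 0 guards + 0 prisoners across (transport cart back at the start); 0 guards + 1 prisoner across (transport cart there); 0 guards + 1 prisoner across (transport cart back at the start); 0 guards + 2 prisoners across (transport cart there); 0 guards + 2 prisoners across (transport cart back at the start); 0 guards + 3 prisoners across (transport cart there); 0 guards + 3 prisoners across (transport cart back at the start); 0 guards + 4 prisoners across (transport cart there); 0 guards + 4 prisoners across (transport cart back at the start); 0 guards + 5 prisoners across (transport cart there); 1 guard + 1 prisoner across (transport cart there); 1 guard + 1 prisoner across (transport cart back at the start); 2 guards + 2 prisoners across (transport cart there). So no valid plan exists.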